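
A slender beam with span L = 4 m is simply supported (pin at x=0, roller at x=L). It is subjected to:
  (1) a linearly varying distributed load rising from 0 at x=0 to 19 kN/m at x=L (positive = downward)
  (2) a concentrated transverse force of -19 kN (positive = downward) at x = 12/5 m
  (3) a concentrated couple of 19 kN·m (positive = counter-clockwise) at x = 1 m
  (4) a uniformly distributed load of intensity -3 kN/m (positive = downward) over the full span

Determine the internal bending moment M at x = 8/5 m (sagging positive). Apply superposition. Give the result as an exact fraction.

Load 1 — triangular load w₀=19 kN/m (0→w₀ over full span):
  M_1 = w₀Lx/6 - w₀x³/(6L) = 19·4·(8/5)/6 - 19·(8/5)³/(6·4) = 2128/125 kN·m
Load 2 — point force P=-19 kN at a=12/5 m (b=L-a=8/5):
  M_2 = Pbx/L  [x≤a] = (-19)·(8/5)·(8/5)/4 = -304/25 kN·m
Load 3 — applied couple M₀=19 kN·m at a=1 m (b=L-a=3):
  M_3 = M₀x/L - M₀  [x>a] = 19·(8/5)/4 - 19 = -57/5 kN·m
Load 4 — uniform load w=-3 kN/m over full span:
  M_4 = wx(L-x)/2 = (-3)·(8/5)·(4-(8/5))/2 = -144/25 kN·m
Superposition: M = Σ M_i = -1537/125 kN·m ≈ -12.296000 kN·m

M(8/5) = -1537/125 kN·m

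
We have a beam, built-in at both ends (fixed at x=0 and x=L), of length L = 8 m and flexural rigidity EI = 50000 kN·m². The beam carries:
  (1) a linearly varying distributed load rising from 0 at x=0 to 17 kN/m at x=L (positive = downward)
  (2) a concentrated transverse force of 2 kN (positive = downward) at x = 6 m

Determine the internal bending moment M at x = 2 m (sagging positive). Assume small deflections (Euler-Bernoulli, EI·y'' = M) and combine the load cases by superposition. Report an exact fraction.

Load 1 — triangular load w₀=17 kN/m (0→w₀ over full span):
  M_1 = 3w₀Lx/20 - w₀L²/30 - w₀x³/(6L) = 3·17·8·2/20 - 17·8²/30 - 17·2³/(6·8) = 17/10 kN·m
Load 2 — point force P=2 kN at a=6 m (b=L-a=2):
  M_2 = Pb²(3a+b)x/L³ - Pab²/L²  [x≤a] = 2·2²·(3·6+2)·2/8³ - 2·6·2²/8² = -1/8 kN·m
Superposition: M = Σ M_i = 63/40 kN·m ≈ 1.575000 kN·m

M(2) = 63/40 kN·m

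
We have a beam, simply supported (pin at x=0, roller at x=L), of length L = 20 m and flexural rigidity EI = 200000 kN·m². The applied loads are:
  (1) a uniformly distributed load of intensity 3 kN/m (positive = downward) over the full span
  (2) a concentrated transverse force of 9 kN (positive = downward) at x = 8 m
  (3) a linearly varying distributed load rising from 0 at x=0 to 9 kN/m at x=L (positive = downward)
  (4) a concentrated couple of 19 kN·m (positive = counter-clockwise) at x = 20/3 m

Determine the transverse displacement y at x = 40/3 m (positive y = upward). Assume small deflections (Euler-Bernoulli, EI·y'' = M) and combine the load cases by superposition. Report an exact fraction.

y(40/3) = -49811/675000 m

Load 1 — uniform load w=3 kN/m over full span:
  y_1 = -wx(L³-2Lx²+x³)/(24EI) = -3·(40/3)·(20³-2·20·(40/3)²+(40/3)³)/(24·200000) = -11/405 m
Load 2 — point force P=9 kN at a=8 m (b=L-a=12):
  y_2 = -Pa(L-x)(2Lx-a²-x²)/(6LEI)  [x>a] = -9·8·(20-(40/3))·(2·20·(40/3)-8²-(40/3)²)/(6·20·200000) = -164/28125 m
Load 3 — triangular load w₀=9 kN/m (0→w₀ over full span):
  y_3 = -w₀x(7L⁴-10L²x²+3x⁴)/(360LEI) = -9·(40/3)·(7·20⁴-10·20²·(40/3)²+3·(40/3)⁴)/(360·20·200000) = -17/405 m
Load 4 — applied couple M₀=19 kN·m at a=20/3 m (b=L-a=40/3):
  y_4 = (M₀x³/(6L)-M₀(x-a)²/2+C₁x)/EI  [x>a] with C₁=M₀(3b²-L²)/(6L)=190/9 = (19·(40/3)³/(6·20)-19·((40/3)-(20/3))²/2+(190/9)·(40/3))/200000 = 19/16200 m
Superposition: y = Σ y_i = -49811/675000 m ≈ -0.073794 m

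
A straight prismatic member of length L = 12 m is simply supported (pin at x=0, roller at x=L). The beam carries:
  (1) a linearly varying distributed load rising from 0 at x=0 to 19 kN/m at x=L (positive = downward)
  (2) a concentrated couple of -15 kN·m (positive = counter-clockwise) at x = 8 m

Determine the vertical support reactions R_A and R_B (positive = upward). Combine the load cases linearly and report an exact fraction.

Load 1 — triangular load w₀=19 kN/m (0→w₀ over full span):
  R_A = w₀L/6 = 19·12/6 = 38 kN
  R_B = w₀L/3 = 19·12/3 = 76 kN
Load 2 — applied couple M₀=-15 kN·m at a=8 m (b=L-a=4):
  R_A = M₀/L = (-15)/12 = -5/4 kN
  R_B = -M₀/L = -(-15)/12 = 5/4 kN
Superposition: R_A = 147/4 kN, R_B = 309/4 kN

R_A = 147/4 kN, R_B = 309/4 kN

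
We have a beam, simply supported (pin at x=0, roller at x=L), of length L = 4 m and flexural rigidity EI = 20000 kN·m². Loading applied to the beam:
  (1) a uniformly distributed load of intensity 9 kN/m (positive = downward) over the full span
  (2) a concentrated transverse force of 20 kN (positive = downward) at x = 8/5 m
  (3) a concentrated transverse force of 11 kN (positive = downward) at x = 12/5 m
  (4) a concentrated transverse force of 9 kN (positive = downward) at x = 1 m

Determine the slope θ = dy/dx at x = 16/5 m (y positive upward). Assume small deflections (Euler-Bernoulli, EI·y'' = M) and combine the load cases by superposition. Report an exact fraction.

Load 1 — uniform load w=9 kN/m over full span:
  θ_1 = -w(L³-6Lx²+4x³)/(24EI) = -9·(4³-6·4·(16/5)²+4·(16/5)³)/(24·20000) = 297/312500 rad
Load 2 — point force P=20 kN at a=8/5 m (b=L-a=12/5):
  θ_2 = -Pa(2L²-6Lx+3x²+a²)/(6LEI)  [x>a] = -20·(8/5)·(2·4²-6·4·(16/5)+3·(16/5)²+(8/5)²)/(6·4·20000) = 12/15625 rad
Load 3 — point force P=11 kN at a=12/5 m (b=L-a=8/5):
  θ_3 = -Pa(2L²-6Lx+3x²+a²)/(6LEI)  [x>a] = -11·(12/5)·(2·4²-6·4·(16/5)+3·(16/5)²+(12/5)²)/(6·4·20000) = 143/312500 rad
Load 4 — point force P=9 kN at a=1 m (b=L-a=3):
  θ_4 = -Pa(2L²-6Lx+3x²+a²)/(6LEI)  [x>a] = -9·1·(2·4²-6·4·(16/5)+3·(16/5)²+1²)/(6·4·20000) = 981/4000000 rad
Superposition: θ = Σ θ_i = 1937/800000 rad ≈ 0.002421 rad

θ(16/5) = 1937/800000 rad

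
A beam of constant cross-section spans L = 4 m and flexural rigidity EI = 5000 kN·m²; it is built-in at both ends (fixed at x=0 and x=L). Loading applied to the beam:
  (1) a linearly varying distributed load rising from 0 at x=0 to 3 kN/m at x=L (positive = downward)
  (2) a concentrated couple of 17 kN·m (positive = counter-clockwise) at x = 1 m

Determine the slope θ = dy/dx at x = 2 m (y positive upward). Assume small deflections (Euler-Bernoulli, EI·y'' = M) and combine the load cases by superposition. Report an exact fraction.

θ(2) = -93/400000 rad

Load 1 — triangular load w₀=3 kN/m (0→w₀ over full span):
  θ_1 = -w₀(2x(L-x)(L-2x)(x+2L)+x²(L-x)²)/(120LEI) = -3·(2·2·(4-2)·(4-2·2)·(2+2·4)+2²·(4-2)²)/(120·4·5000) = -1/50000 rad
Load 2 — applied couple M₀=17 kN·m at a=1 m (b=L-a=3):
  θ_2 = (R_Ax²/2 - M_Ax - M₀(x-a))/EI  [x>a] with R_A=153/32, M_A=-51/16 = ((153/32)·2²/2 - (-51/16)·2 - 17·(2-1))/5000 = -17/80000 rad
Superposition: θ = Σ θ_i = -93/400000 rad ≈ -0.000233 rad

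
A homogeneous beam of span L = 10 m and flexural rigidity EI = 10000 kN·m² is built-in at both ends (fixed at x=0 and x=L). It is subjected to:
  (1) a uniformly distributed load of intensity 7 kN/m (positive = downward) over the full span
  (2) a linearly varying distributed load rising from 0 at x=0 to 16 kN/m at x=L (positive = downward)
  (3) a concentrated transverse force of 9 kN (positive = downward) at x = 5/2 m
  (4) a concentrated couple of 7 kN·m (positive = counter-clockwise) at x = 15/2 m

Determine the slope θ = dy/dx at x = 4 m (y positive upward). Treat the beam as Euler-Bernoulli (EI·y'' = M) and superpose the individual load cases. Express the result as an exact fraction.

θ(4) = -1377/200000 rad

Load 1 — uniform load w=7 kN/m over full span:
  θ_1 = -wx(L-x)(L-2x)/(12EI) = -7·4·(10-4)·(10-2·4)/(12·10000) = -7/2500 rad
Load 2 — triangular load w₀=16 kN/m (0→w₀ over full span):
  θ_2 = -w₀(2x(L-x)(L-2x)(x+2L)+x²(L-x)²)/(120LEI) = -16·(2·4·(10-4)·(10-2·4)·(4+2·10)+4²·(10-4)²)/(120·10·10000) = -12/3125 rad
Load 3 — point force P=9 kN at a=5/2 m (b=L-a=15/2):
  θ_3 = Pa²(L-x)(2bL-(3b+a)(L-x))/(2L³EI)  [x>a] = 9·(5/2)²·(10-4)·(2·(15/2)·10-(3·(15/2)+(5/2))·(10-4))/(2·10³·10000) = 0 rad
Load 4 — applied couple M₀=7 kN·m at a=15/2 m (b=L-a=5/2):
  θ_4 = (R_Ax²/2 - M_Ax)/EI  [x≤a] with R_A=63/80, M_A=35/16 = ((63/80)·4²/2 - (35/16)·4)/10000 = -49/200000 rad
Superposition: θ = Σ θ_i = -1377/200000 rad ≈ -0.006885 rad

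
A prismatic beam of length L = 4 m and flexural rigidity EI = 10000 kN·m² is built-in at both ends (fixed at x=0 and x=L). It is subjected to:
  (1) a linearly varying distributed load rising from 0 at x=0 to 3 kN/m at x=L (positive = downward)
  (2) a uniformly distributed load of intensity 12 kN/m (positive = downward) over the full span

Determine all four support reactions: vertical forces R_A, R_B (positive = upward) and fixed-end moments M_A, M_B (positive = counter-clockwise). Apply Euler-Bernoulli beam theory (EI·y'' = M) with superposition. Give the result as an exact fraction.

Load 1 — triangular load w₀=3 kN/m (0→w₀ over full span):
  R_A = 3w₀L/20 = 3·3·4/20 = 9/5 kN
  M_A = w₀L²/30 = 3·4²/30 = 8/5 kN·m
  R_B = 7w₀L/20 = 7·3·4/20 = 21/5 kN
  M_B = -w₀L²/20 = -3·4²/20 = -12/5 kN·m
Load 2 — uniform load w=12 kN/m over full span:
  R_A = wL/2 = 12·4/2 = 24 kN
  M_A = wL²/12 = 12·4²/12 = 16 kN·m
  R_B = wL/2 = 12·4/2 = 24 kN
  M_B = -wL²/12 = -12·4²/12 = -16 kN·m
Superposition: R_A = 129/5 kN, M_A = 88/5 kN·m, R_B = 141/5 kN, M_B = -92/5 kN·m

R_A = 129/5 kN, M_A = 88/5 kN·m, R_B = 141/5 kN, M_B = -92/5 kN·m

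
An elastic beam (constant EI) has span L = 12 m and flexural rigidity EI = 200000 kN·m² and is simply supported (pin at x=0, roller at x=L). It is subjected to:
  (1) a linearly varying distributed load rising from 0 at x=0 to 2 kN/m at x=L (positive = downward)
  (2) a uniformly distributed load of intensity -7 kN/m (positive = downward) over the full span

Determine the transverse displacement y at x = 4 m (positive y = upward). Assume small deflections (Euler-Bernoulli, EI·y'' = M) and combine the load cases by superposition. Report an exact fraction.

y(4) = 199/28125 m

Load 1 — triangular load w₀=2 kN/m (0→w₀ over full span):
  y_1 = -w₀x(7L⁴-10L²x²+3x⁴)/(360LEI) = -2·4·(7·12⁴-10·12²·4²+3·4⁴)/(360·12·200000) = -32/28125 m
Load 2 — uniform load w=-7 kN/m over full span:
  y_2 = -wx(L³-2Lx²+x³)/(24EI) = -(-7)·4·(12³-2·12·4²+4³)/(24·200000) = 77/9375 m
Superposition: y = Σ y_i = 199/28125 m ≈ 0.007076 m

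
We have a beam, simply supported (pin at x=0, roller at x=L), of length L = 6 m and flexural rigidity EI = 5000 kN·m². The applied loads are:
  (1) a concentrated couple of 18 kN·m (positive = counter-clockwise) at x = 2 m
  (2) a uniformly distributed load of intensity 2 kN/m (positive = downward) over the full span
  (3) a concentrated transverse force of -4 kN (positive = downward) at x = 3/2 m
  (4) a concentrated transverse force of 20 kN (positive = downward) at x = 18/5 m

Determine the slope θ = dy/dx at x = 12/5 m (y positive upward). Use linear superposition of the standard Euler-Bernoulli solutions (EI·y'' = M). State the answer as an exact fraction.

Load 1 — applied couple M₀=18 kN·m at a=2 m (b=L-a=4):
  θ_1 = (M₀x²/(2L)-M₀(x-a)+C₁)/EI  [x>a] with C₁=M₀(3b²-L²)/(6L)=6 = (18·(12/5)²/(2·6)-18·((12/5)-2)+6)/5000 = 93/62500 rad
Load 2 — uniform load w=2 kN/m over full span:
  θ_2 = -w(L³-6Lx²+4x³)/(24EI) = -2·(6³-6·6·(12/5)²+4·(12/5)³)/(24·5000) = -333/312500 rad
Load 3 — point force P=-4 kN at a=3/2 m (b=L-a=9/2):
  θ_3 = -Pa(2L²-6Lx+3x²+a²)/(6LEI)  [x>a] = -(-4)·(3/2)·(2·6²-6·6·(12/5)+3·(12/5)²+(3/2)²)/(6·6·5000) = 171/1000000 rad
Load 4 — point force P=20 kN at a=18/5 m (b=L-a=12/5):
  θ_4 = -Pb(L²-b²-3x²)/(6LEI)  [x≤a] = -20·(12/5)·(6²-(12/5)²-3·(12/5)²)/(6·6·5000) = -54/15625 rad
Superposition: θ = Σ θ_i = -14313/5000000 rad ≈ -0.002863 rad

θ(12/5) = -14313/5000000 rad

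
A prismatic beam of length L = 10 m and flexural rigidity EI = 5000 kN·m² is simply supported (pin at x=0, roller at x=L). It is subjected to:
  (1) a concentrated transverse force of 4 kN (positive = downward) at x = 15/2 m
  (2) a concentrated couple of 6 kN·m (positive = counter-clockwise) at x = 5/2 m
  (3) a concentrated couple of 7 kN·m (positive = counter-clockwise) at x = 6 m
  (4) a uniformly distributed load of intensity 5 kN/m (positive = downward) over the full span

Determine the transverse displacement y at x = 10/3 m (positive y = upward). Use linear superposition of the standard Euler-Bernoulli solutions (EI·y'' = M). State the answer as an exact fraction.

y(10/3) = -586231/4860000 m

Load 1 — point force P=4 kN at a=15/2 m (b=L-a=5/2):
  y_1 = -Pbx(L²-b²-x²)/(6LEI)  [x≤a] = -4·(5/2)·(10/3)·(10²-(5/2)²-(10/3)²)/(6·10·5000) = -119/12960 m
Load 2 — applied couple M₀=6 kN·m at a=5/2 m (b=L-a=15/2):
  y_2 = (M₀x³/(6L)-M₀(x-a)²/2+C₁x)/EI  [x>a] with C₁=M₀(3b²-L²)/(6L)=55/8 = (6·(10/3)³/(6·10)-6·((10/3)-(5/2))²/2+(55/8)·(10/3))/5000 = 53/10800 m
Load 3 — applied couple M₀=7 kN·m at a=6 m (b=L-a=4):
  y_3 = (M₀x³/(6L)+C₁x)/EI  [x≤a] with C₁=M₀(3b²-L²)/(6L)=-91/15 = (7·(10/3)³/(6·10)+(-91/15)·(10/3))/5000 = -161/50625 m
Load 4 — uniform load w=5 kN/m over full span:
  y_4 = -wx(L³-2Lx²+x³)/(24EI) = -5·(10/3)·(10³-2·10·(10/3)²+(10/3)³)/(24·5000) = -55/486 m
Superposition: y = Σ y_i = -586231/4860000 m ≈ -0.120624 m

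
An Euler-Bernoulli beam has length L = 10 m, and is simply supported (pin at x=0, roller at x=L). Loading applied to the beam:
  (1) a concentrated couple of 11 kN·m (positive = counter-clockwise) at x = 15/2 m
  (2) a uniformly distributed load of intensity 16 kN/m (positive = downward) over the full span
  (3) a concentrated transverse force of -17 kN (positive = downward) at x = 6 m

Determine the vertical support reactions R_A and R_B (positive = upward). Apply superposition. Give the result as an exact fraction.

R_A = 743/10 kN, R_B = 687/10 kN

Load 1 — applied couple M₀=11 kN·m at a=15/2 m (b=L-a=5/2):
  R_A = M₀/L = 11/10 kN
  R_B = -M₀/L = -11/10 kN
Load 2 — uniform load w=16 kN/m over full span:
  R_A = wL/2 = 16·10/2 = 80 kN
  R_B = wL/2 = 16·10/2 = 80 kN
Load 3 — point force P=-17 kN at a=6 m (b=L-a=4):
  R_A = Pb/L = (-17)·4/10 = -34/5 kN
  R_B = Pa/L = (-17)·6/10 = -51/5 kN
Superposition: R_A = 743/10 kN, R_B = 687/10 kN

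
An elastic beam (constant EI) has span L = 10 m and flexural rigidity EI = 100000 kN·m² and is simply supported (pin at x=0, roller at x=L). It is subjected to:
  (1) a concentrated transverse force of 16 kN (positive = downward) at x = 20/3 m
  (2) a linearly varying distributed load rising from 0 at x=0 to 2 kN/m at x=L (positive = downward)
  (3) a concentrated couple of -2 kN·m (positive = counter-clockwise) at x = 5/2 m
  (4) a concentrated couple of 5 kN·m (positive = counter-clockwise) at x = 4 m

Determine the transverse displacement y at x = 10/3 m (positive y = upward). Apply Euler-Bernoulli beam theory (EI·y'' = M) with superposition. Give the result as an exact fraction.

y(10/3) = -100037/29160000 m

Load 1 — point force P=16 kN at a=20/3 m (b=L-a=10/3):
  y_1 = -Pbx(L²-b²-x²)/(6LEI)  [x≤a] = -16·(10/3)·(10/3)·(10²-(10/3)²-(10/3)²)/(6·10·100000) = -14/6075 m
Load 2 — triangular load w₀=2 kN/m (0→w₀ over full span):
  y_2 = -w₀x(7L⁴-10L²x²+3x⁴)/(360LEI) = -2·(10/3)·(7·10⁴-10·10²·(10/3)²+3·(10/3)⁴)/(360·10·100000) = -4/3645 m
Load 3 — applied couple M₀=-2 kN·m at a=5/2 m (b=L-a=15/2):
  y_3 = (M₀x³/(6L)-M₀(x-a)²/2+C₁x)/EI  [x>a] with C₁=M₀(3b²-L²)/(6L)=-55/24 = ((-2)·(10/3)³/(6·10)-(-2)·((10/3)-(5/2))²/2+(-55/24)·(10/3))/100000 = -53/648000 m
Load 4 — applied couple M₀=5 kN·m at a=4 m (b=L-a=6):
  y_4 = (M₀x³/(6L)+C₁x)/EI  [x≤a] with C₁=M₀(3b²-L²)/(6L)=2/3 = (5·(10/3)³/(6·10)+(2/3)·(10/3))/100000 = 43/810000 m
Superposition: y = Σ y_i = -100037/29160000 m ≈ -0.003431 m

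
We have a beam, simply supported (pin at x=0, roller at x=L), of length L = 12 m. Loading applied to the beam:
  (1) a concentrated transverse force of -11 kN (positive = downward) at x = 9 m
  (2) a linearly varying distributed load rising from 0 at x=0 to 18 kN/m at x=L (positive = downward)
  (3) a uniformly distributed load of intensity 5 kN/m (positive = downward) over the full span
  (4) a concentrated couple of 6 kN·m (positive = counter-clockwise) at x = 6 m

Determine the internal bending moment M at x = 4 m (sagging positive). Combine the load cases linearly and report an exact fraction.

Load 1 — point force P=-11 kN at a=9 m (b=L-a=3):
  M_1 = Pbx/L  [x≤a] = (-11)·3·4/12 = -11 kN·m
Load 2 — triangular load w₀=18 kN/m (0→w₀ over full span):
  M_2 = w₀Lx/6 - w₀x³/(6L) = 18·12·4/6 - 18·4³/(6·12) = 128 kN·m
Load 3 — uniform load w=5 kN/m over full span:
  M_3 = wx(L-x)/2 = 5·4·(12-4)/2 = 80 kN·m
Load 4 — applied couple M₀=6 kN·m at a=6 m (b=L-a=6):
  M_4 = M₀x/L  [x≤a] = 6·4/12 = 2 kN·m
Superposition: M = Σ M_i = 199 kN·m ≈ 199.000000 kN·m

M(4) = 199 kN·m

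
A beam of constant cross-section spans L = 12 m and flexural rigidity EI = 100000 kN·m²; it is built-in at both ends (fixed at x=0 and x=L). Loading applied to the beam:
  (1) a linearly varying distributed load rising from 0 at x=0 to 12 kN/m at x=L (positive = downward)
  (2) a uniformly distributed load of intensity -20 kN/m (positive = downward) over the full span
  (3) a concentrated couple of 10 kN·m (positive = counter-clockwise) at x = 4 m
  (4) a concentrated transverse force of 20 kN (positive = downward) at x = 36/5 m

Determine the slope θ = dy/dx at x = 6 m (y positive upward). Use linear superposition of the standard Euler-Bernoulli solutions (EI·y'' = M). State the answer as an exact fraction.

Load 1 — triangular load w₀=12 kN/m (0→w₀ over full span):
  θ_1 = -w₀(2x(L-x)(L-2x)(x+2L)+x²(L-x)²)/(120LEI) = -12·(2·6·(12-6)·(12-2·6)·(6+2·12)+6²·(12-6)²)/(120·12·100000) = -27/250000 rad
Load 2 — uniform load w=-20 kN/m over full span:
  θ_2 = -wx(L-x)(L-2x)/(12EI) = -(-20)·6·(12-6)·(12-2·6)/(12·100000) = 0 rad
Load 3 — applied couple M₀=10 kN·m at a=4 m (b=L-a=8):
  θ_3 = (R_Ax²/2 - M_Ax - M₀(x-a))/EI  [x>a] with R_A=10/9, M_A=0 = ((10/9)·6²/2 - 0·6 - 10·(6-4))/100000 = 0 rad
Load 4 — point force P=20 kN at a=36/5 m (b=L-a=24/5):
  θ_4 = -Pb²x(2aL-(3a+b)x)/(2L³EI)  [x≤a] = -20·(24/5)²·6·(2·(36/5)·12-(3·(36/5)+(24/5))·6)/(2·12³·100000) = -9/78125 rad
Superposition: θ = Σ θ_i = -279/1250000 rad ≈ -0.000223 rad

θ(6) = -279/1250000 rad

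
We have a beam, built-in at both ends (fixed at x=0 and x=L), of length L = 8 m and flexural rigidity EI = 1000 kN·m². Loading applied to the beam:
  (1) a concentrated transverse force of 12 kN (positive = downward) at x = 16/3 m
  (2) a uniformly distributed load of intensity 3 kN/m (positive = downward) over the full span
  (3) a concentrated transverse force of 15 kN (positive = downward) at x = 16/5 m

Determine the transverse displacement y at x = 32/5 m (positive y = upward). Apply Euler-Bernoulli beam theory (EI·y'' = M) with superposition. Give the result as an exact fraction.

y(32/5) = -383744/10546875 m

Load 1 — point force P=12 kN at a=16/3 m (b=L-a=8/3):
  y_1 = -Pa²(L-x)²(3bL-(3b+a)(L-x))/(6L³EI)  [x>a] = -12·(16/3)²·(8-(32/5))²·(3·(8/3)·8-(3·(8/3)+(16/3))·(8-(32/5)))/(6·8³·1000) = -1024/84375 m
Load 2 — uniform load w=3 kN/m over full span:
  y_2 = -wx²(L-x)²/(24EI) = -3·(32/5)²·(8-(32/5))²/(24·1000) = -1024/78125 m
Load 3 — point force P=15 kN at a=16/5 m (b=L-a=24/5):
  y_3 = -Pa²(L-x)²(3bL-(3b+a)(L-x))/(6L³EI)  [x>a] = -15·(16/5)²·(8-(32/5))²·(3·(24/5)·8-(3·(24/5)+(16/5))·(8-(32/5)))/(6·8³·1000) = -4352/390625 m
Superposition: y = Σ y_i = -383744/10546875 m ≈ -0.036385 m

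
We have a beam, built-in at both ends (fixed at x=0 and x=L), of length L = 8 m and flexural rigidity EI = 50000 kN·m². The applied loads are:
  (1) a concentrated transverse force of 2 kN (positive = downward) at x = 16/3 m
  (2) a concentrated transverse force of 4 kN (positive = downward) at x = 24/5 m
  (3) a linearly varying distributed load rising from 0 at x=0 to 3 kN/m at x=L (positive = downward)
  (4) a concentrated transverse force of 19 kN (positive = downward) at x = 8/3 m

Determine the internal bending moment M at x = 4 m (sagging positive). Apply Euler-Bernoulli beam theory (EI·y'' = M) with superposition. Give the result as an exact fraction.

Load 1 — point force P=2 kN at a=16/3 m (b=L-a=8/3):
  M_1 = Pb²(3a+b)x/L³ - Pab²/L²  [x≤a] = 2·(8/3)²·(3·(16/3)+(8/3))·4/8³ - 2·(16/3)·(8/3)²/8² = 8/9 kN·m
Load 2 — point force P=4 kN at a=24/5 m (b=L-a=16/5):
  M_2 = Pb²(3a+b)x/L³ - Pab²/L²  [x≤a] = 4·(16/5)²·(3·(24/5)+(16/5))·4/8³ - 4·(24/5)·(16/5)²/8² = 64/25 kN·m
Load 3 — triangular load w₀=3 kN/m (0→w₀ over full span):
  M_3 = 3w₀Lx/20 - w₀L²/30 - w₀x³/(6L) = 3·3·8·4/20 - 3·8²/30 - 3·4³/(6·8) = 4 kN·m
Load 4 — point force P=19 kN at a=8/3 m (b=L-a=16/3):
  M_4 = Pa²(a+3b)(L-x)/L³ - Pa²b/L²  [x>a] = 19·(8/3)²·((8/3)+3·(16/3))·(8-4)/8³ - 19·(8/3)²·(16/3)/8² = 76/9 kN·m
Superposition: M = Σ M_i = 1192/75 kN·m ≈ 15.893333 kN·m

M(4) = 1192/75 kN·m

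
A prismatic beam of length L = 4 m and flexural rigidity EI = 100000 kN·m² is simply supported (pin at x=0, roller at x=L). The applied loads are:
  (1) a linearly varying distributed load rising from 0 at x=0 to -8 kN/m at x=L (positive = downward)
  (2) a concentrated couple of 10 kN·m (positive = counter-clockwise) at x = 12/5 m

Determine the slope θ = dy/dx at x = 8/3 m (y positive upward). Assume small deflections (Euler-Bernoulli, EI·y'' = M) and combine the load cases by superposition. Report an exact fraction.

Load 1 — triangular load w₀=-8 kN/m (0→w₀ over full span):
  θ_1 = -w₀(7L⁴-30L²x²+15x⁴)/(360LEI) = -(-8)·(7·4⁴-30·4²·(8/3)²+15·(8/3)⁴)/(360·4·100000) = -182/3796875 rad
Load 2 — applied couple M₀=10 kN·m at a=12/5 m (b=L-a=8/5):
  θ_2 = (M₀x²/(2L)-M₀(x-a)+C₁)/EI  [x>a] with C₁=M₀(3b²-L²)/(6L)=-52/15 = (10·(8/3)²/(2·4)-10·((8/3)-(12/5))+(-52/15))/100000 = 31/1125000 rad
Superposition: θ = Σ θ_i = -619/30375000 rad ≈ -0.000020 rad

θ(8/3) = -619/30375000 rad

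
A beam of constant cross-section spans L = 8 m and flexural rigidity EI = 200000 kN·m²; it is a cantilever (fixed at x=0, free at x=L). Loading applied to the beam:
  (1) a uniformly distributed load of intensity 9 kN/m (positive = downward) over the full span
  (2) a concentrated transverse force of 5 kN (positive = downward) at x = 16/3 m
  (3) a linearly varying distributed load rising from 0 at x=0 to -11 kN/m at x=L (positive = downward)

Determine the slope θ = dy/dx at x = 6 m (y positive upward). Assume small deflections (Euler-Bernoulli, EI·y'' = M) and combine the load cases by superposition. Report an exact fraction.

θ(6) = -4927/7200000 rad

Load 1 — uniform load w=9 kN/m over full span:
  θ_1 = -wx(x²-3Lx+3L²)/(6EI) = -9·6·(6²-3·8·6+3·8²)/(6·200000) = -189/50000 rad
Load 2 — point force P=5 kN at a=16/3 m (b=L-a=8/3):
  θ_2 = -Pa²/(2EI)  [x>a] = -5·(16/3)²/(2·200000) = -2/5625 rad
Load 3 — triangular load w₀=-11 kN/m (0→w₀ over full span):
  θ_3 = (w₀Lx²/4-w₀L²x/3-w₀x⁴/(24L))/EI = ((-11)·8·6²/4-(-11)·8²·6/3-(-11)·6⁴/(24·8))/200000 = 2761/800000 rad
Superposition: θ = Σ θ_i = -4927/7200000 rad ≈ -0.000684 rad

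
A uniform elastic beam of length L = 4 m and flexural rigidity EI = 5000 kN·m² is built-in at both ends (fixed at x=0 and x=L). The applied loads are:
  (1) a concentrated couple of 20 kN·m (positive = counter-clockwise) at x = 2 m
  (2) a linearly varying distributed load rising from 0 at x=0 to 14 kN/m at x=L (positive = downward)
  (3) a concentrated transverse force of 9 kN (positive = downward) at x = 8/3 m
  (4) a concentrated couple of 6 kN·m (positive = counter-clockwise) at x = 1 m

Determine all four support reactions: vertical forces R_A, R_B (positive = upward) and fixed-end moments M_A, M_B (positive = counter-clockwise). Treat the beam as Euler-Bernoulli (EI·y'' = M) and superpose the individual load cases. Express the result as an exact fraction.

Load 1 — applied couple M₀=20 kN·m at a=2 m (b=L-a=2):
  R_A = 6M₀ab/L³ = 6·20·2·2/4³ = 15/2 kN
  M_A = M₀b(2a-b)/L² = 20·2·(2·2-2)/4² = 5 kN·m
  R_B = -6M₀ab/L³ = -6·20·2·2/4³ = -15/2 kN
  M_B = M₀a(2b-a)/L² = 20·2·(2·2-2)/4² = 5 kN·m
Load 2 — triangular load w₀=14 kN/m (0→w₀ over full span):
  R_A = 3w₀L/20 = 3·14·4/20 = 42/5 kN
  M_A = w₀L²/30 = 14·4²/30 = 112/15 kN·m
  R_B = 7w₀L/20 = 7·14·4/20 = 98/5 kN
  M_B = -w₀L²/20 = -14·4²/20 = -56/5 kN·m
Load 3 — point force P=9 kN at a=8/3 m (b=L-a=4/3):
  R_A = Pb²(3a+b)/L³ = 9·(4/3)²·(3·(8/3)+(4/3))/4³ = 7/3 kN
  M_A = Pab²/L² = 9·(8/3)·(4/3)²/4² = 8/3 kN·m
  R_B = Pa²(a+3b)/L³ = 9·(8/3)²·((8/3)+3·(4/3))/4³ = 20/3 kN
  M_B = -Pa²b/L² = -9·(8/3)²·(4/3)/4² = -16/3 kN·m
Load 4 — applied couple M₀=6 kN·m at a=1 m (b=L-a=3):
  R_A = 6M₀ab/L³ = 6·6·1·3/4³ = 27/16 kN
  M_A = M₀b(2a-b)/L² = 6·3·(2·1-3)/4² = -9/8 kN·m
  R_B = -6M₀ab/L³ = -6·6·1·3/4³ = -27/16 kN
  M_B = M₀a(2b-a)/L² = 6·1·(2·3-1)/4² = 15/8 kN·m
Superposition: R_A = 4781/240 kN, M_A = 1681/120 kN·m, R_B = 4099/240 kN, M_B = -1159/120 kN·m

R_A = 4781/240 kN, M_A = 1681/120 kN·m, R_B = 4099/240 kN, M_B = -1159/120 kN·m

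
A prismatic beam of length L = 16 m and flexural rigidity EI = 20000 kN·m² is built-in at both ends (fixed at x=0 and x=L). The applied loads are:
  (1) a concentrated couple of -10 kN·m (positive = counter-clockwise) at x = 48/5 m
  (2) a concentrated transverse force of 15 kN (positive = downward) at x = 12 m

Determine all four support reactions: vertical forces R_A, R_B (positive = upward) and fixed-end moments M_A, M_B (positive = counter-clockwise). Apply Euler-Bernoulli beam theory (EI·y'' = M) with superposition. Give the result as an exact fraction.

R_A = 231/160 kN, M_A = 161/20 kN·m, R_B = 2169/160 kN, M_B = -699/20 kN·m

Load 1 — applied couple M₀=-10 kN·m at a=48/5 m (b=L-a=32/5):
  R_A = 6M₀ab/L³ = 6·(-10)·(48/5)·(32/5)/16³ = -9/10 kN
  M_A = M₀b(2a-b)/L² = (-10)·(32/5)·(2·(48/5)-(32/5))/16² = -16/5 kN·m
  R_B = -6M₀ab/L³ = -6·(-10)·(48/5)·(32/5)/16³ = 9/10 kN
  M_B = M₀a(2b-a)/L² = (-10)·(48/5)·(2·(32/5)-(48/5))/16² = -6/5 kN·m
Load 2 — point force P=15 kN at a=12 m (b=L-a=4):
  R_A = Pb²(3a+b)/L³ = 15·4²·(3·12+4)/16³ = 75/32 kN
  M_A = Pab²/L² = 15·12·4²/16² = 45/4 kN·m
  R_B = Pa²(a+3b)/L³ = 15·12²·(12+3·4)/16³ = 405/32 kN
  M_B = -Pa²b/L² = -15·12²·4/16² = -135/4 kN·m
Superposition: R_A = 231/160 kN, M_A = 161/20 kN·m, R_B = 2169/160 kN, M_B = -699/20 kN·m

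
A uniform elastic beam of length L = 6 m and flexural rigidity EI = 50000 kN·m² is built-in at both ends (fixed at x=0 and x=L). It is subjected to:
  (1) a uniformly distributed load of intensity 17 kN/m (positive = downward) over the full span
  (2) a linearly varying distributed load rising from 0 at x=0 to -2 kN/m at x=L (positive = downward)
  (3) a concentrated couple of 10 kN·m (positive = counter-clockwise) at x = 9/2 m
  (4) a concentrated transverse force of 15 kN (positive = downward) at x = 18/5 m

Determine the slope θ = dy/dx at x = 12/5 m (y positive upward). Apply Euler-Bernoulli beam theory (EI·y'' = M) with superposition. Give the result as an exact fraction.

Load 1 — uniform load w=17 kN/m over full span:
  θ_1 = -wx(L-x)(L-2x)/(12EI) = -17·(12/5)·(6-(12/5))·(6-2·(12/5))/(12·50000) = -459/1562500 rad
Load 2 — triangular load w₀=-2 kN/m (0→w₀ over full span):
  θ_2 = -w₀(2x(L-x)(L-2x)(x+2L)+x²(L-x)²)/(120LEI) = -(-2)·(2·(12/5)·(6-(12/5))·(6-2·(12/5))·((12/5)+2·6)+(12/5)²·(6-(12/5))²)/(120·6·50000) = 81/3906250 rad
Load 3 — applied couple M₀=10 kN·m at a=9/2 m (b=L-a=3/2):
  θ_3 = (R_Ax²/2 - M_Ax)/EI  [x≤a] with R_A=15/8, M_A=25/8 = ((15/8)·(12/5)²/2 - (25/8)·(12/5))/50000 = -21/500000 rad
Load 4 — point force P=15 kN at a=18/5 m (b=L-a=12/5):
  θ_4 = -Pb²x(2aL-(3a+b)x)/(2L³EI)  [x≤a] = -15·(12/5)²·(12/5)·(2·(18/5)·6-(3·(18/5)+(12/5))·(12/5))/(2·6³·50000) = -216/1953125 rad
Superposition: θ = Σ θ_i = -26601/62500000 rad ≈ -0.000426 rad

θ(12/5) = -26601/62500000 rad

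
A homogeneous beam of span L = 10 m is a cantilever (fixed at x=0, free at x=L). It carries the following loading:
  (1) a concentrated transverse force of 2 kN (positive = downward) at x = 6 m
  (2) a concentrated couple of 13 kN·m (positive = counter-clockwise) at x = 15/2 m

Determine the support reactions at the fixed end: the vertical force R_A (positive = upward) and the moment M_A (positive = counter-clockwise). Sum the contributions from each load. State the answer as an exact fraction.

R_A = 2 kN, M_A = -1 kN·m

Load 1 — point force P=2 kN at a=6 m (b=L-a=4):
  R_A = P = 2 kN
  M_A = Pa = 2·6 = 12 kN·m
Load 2 — applied couple M₀=13 kN·m at a=15/2 m (b=L-a=5/2):
  R_A = 0 kN
  M_A = -M₀ = -13 kN·m
Superposition: R_A = 2 kN, M_A = -1 kN·m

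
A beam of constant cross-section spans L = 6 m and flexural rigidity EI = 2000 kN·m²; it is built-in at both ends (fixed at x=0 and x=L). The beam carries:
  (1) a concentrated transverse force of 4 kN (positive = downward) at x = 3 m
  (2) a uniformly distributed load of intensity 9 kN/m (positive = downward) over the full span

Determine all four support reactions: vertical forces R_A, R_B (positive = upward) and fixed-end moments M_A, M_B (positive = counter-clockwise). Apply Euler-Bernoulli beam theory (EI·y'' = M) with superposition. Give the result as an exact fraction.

Load 1 — point force P=4 kN at a=3 m (b=L-a=3):
  R_A = Pb²(3a+b)/L³ = 4·3²·(3·3+3)/6³ = 2 kN
  M_A = Pab²/L² = 4·3·3²/6² = 3 kN·m
  R_B = Pa²(a+3b)/L³ = 4·3²·(3+3·3)/6³ = 2 kN
  M_B = -Pa²b/L² = -4·3²·3/6² = -3 kN·m
Load 2 — uniform load w=9 kN/m over full span:
  R_A = wL/2 = 9·6/2 = 27 kN
  M_A = wL²/12 = 9·6²/12 = 27 kN·m
  R_B = wL/2 = 9·6/2 = 27 kN
  M_B = -wL²/12 = -9·6²/12 = -27 kN·m
Superposition: R_A = 29 kN, M_A = 30 kN·m, R_B = 29 kN, M_B = -30 kN·m

R_A = 29 kN, M_A = 30 kN·m, R_B = 29 kN, M_B = -30 kN·m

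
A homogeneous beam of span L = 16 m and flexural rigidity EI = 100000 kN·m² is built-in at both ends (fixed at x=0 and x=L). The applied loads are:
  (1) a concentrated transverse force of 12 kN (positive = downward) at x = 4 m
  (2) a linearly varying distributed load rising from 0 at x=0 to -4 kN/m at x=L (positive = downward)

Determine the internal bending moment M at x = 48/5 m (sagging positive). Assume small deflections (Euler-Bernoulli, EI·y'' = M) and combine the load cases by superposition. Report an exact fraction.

M(48/5) = -6811/375 kN·m

Load 1 — point force P=12 kN at a=4 m (b=L-a=12):
  M_1 = Pa²(a+3b)(L-x)/L³ - Pa²b/L²  [x>a] = 12·4²·(4+3·12)·(16-(48/5))/16³ - 12·4²·12/16² = 3 kN·m
Load 2 — triangular load w₀=-4 kN/m (0→w₀ over full span):
  M_2 = 3w₀Lx/20 - w₀L²/30 - w₀x³/(6L) = 3·(-4)·16·(48/5)/20 - (-4)·16²/30 - (-4)·(48/5)³/(6·16) = -7936/375 kN·m
Superposition: M = Σ M_i = -6811/375 kN·m ≈ -18.162667 kN·m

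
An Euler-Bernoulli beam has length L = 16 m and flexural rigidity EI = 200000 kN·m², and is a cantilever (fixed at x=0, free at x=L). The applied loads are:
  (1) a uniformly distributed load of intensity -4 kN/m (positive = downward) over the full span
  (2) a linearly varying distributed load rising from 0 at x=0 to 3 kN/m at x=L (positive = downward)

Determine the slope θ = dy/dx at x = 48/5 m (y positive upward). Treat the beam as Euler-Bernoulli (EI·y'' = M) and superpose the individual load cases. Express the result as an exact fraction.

Load 1 — uniform load w=-4 kN/m over full span:
  θ_1 = -wx(x²-3Lx+3L²)/(6EI) = -(-4)·(48/5)·((48/5)²-3·16·(48/5)+3·16²)/(6·200000) = 4992/390625 rad
Load 2 — triangular load w₀=3 kN/m (0→w₀ over full span):
  θ_2 = (w₀Lx²/4-w₀L²x/3-w₀x⁴/(24L))/EI = (3·16·(48/5)²/4-3·16²·(48/5)/3-3·(48/5)⁴/(24·16))/200000 = -13848/1953125 rad
Superposition: θ = Σ θ_i = 11112/1953125 rad ≈ 0.005689 rad

θ(48/5) = 11112/1953125 rad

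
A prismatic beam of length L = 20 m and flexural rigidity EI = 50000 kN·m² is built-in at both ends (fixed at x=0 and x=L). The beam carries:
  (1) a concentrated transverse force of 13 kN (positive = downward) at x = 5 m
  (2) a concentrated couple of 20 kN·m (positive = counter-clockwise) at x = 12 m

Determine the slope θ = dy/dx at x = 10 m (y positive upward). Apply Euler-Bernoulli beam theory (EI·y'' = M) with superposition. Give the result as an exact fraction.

Load 1 — point force P=13 kN at a=5 m (b=L-a=15):
  θ_1 = Pa²(L-x)(2bL-(3b+a)(L-x))/(2L³EI)  [x>a] = 13·5²·(20-10)·(2·15·20-(3·15+5)·(20-10))/(2·20³·50000) = 13/32000 rad
Load 2 — applied couple M₀=20 kN·m at a=12 m (b=L-a=8):
  θ_2 = (R_Ax²/2 - M_Ax)/EI  [x≤a] with R_A=36/25, M_A=32/5 = ((36/25)·10²/2 - (32/5)·10)/50000 = 1/6250 rad
Superposition: θ = Σ θ_i = 453/800000 rad ≈ 0.000566 rad

θ(10) = 453/800000 rad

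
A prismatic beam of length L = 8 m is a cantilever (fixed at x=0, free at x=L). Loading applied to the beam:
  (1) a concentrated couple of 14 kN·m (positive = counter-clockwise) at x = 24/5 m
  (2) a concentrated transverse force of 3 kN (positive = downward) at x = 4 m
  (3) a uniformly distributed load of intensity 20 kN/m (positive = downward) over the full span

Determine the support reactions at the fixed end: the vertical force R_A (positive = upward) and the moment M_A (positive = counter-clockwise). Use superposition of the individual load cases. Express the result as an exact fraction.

R_A = 163 kN, M_A = 638 kN·m

Load 1 — applied couple M₀=14 kN·m at a=24/5 m (b=L-a=16/5):
  R_A = 0 kN
  M_A = -M₀ = -14 kN·m
Load 2 — point force P=3 kN at a=4 m (b=L-a=4):
  R_A = P = 3 kN
  M_A = Pa = 3·4 = 12 kN·m
Load 3 — uniform load w=20 kN/m over full span:
  R_A = wL = 20·8 = 160 kN
  M_A = wL²/2 = 20·8²/2 = 640 kN·m
Superposition: R_A = 163 kN, M_A = 638 kN·m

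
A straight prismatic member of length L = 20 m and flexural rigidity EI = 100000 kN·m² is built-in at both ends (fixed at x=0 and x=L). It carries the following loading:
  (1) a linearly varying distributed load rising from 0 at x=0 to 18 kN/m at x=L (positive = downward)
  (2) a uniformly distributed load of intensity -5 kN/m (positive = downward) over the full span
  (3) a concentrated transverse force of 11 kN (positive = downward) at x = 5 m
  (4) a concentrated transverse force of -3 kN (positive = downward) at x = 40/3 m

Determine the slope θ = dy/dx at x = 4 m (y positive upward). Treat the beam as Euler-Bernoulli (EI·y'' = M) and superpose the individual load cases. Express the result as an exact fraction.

θ(4) = -22999/9000000 rad

Load 1 — triangular load w₀=18 kN/m (0→w₀ over full span):
  θ_1 = -w₀(2x(L-x)(L-2x)(x+2L)+x²(L-x)²)/(120LEI) = -18·(2·4·(20-4)·(20-2·4)·(4+2·20)+4²·(20-4)²)/(120·20·100000) = -84/15625 rad
Load 2 — uniform load w=-5 kN/m over full span:
  θ_2 = -wx(L-x)(L-2x)/(12EI) = -(-5)·4·(20-4)·(20-2·4)/(12·100000) = 2/625 rad
Load 3 — point force P=11 kN at a=5 m (b=L-a=15):
  θ_3 = -Pb²x(2aL-(3a+b)x)/(2L³EI)  [x≤a] = -11·15²·4·(2·5·20-(3·5+15)·4)/(2·20³·100000) = -99/200000 rad
Load 4 — point force P=-3 kN at a=40/3 m (b=L-a=20/3):
  θ_4 = -Pb²x(2aL-(3a+b)x)/(2L³EI)  [x≤a] = -(-3)·(20/3)²·4·(2·(40/3)·20-(3·(40/3)+(20/3))·4)/(2·20³·100000) = 13/112500 rad
Superposition: θ = Σ θ_i = -22999/9000000 rad ≈ -0.002555 rad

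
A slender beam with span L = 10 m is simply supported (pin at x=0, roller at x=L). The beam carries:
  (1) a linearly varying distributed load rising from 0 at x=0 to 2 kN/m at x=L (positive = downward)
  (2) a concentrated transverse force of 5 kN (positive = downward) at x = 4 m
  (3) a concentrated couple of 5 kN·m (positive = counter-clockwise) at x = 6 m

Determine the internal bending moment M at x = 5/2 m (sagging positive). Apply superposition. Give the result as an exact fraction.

Load 1 — triangular load w₀=2 kN/m (0→w₀ over full span):
  M_1 = w₀Lx/6 - w₀x³/(6L) = 2·10·(5/2)/6 - 2·(5/2)³/(6·10) = 125/16 kN·m
Load 2 — point force P=5 kN at a=4 m (b=L-a=6):
  M_2 = Pbx/L  [x≤a] = 5·6·(5/2)/10 = 15/2 kN·m
Load 3 — applied couple M₀=5 kN·m at a=6 m (b=L-a=4):
  M_3 = M₀x/L  [x≤a] = 5·(5/2)/10 = 5/4 kN·m
Superposition: M = Σ M_i = 265/16 kN·m ≈ 16.562500 kN·m

M(5/2) = 265/16 kN·m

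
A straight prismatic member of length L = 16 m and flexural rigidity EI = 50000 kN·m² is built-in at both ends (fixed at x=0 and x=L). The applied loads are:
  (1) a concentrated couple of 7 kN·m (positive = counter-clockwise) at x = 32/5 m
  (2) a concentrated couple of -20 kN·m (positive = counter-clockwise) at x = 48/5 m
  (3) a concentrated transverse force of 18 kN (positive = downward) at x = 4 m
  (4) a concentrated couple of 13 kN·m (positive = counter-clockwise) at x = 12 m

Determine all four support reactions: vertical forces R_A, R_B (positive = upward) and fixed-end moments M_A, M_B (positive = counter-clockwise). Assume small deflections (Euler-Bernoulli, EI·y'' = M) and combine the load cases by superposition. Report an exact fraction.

Load 1 — applied couple M₀=7 kN·m at a=32/5 m (b=L-a=48/5):
  R_A = 6M₀ab/L³ = 6·7·(32/5)·(48/5)/16³ = 63/100 kN
  M_A = M₀b(2a-b)/L² = 7·(48/5)·(2·(32/5)-(48/5))/16² = 21/25 kN·m
  R_B = -6M₀ab/L³ = -6·7·(32/5)·(48/5)/16³ = -63/100 kN
  M_B = M₀a(2b-a)/L² = 7·(32/5)·(2·(48/5)-(32/5))/16² = 56/25 kN·m
Load 2 — applied couple M₀=-20 kN·m at a=48/5 m (b=L-a=32/5):
  R_A = 6M₀ab/L³ = 6·(-20)·(48/5)·(32/5)/16³ = -9/5 kN
  M_A = M₀b(2a-b)/L² = (-20)·(32/5)·(2·(48/5)-(32/5))/16² = -32/5 kN·m
  R_B = -6M₀ab/L³ = -6·(-20)·(48/5)·(32/5)/16³ = 9/5 kN
  M_B = M₀a(2b-a)/L² = (-20)·(48/5)·(2·(32/5)-(48/5))/16² = -12/5 kN·m
Load 3 — point force P=18 kN at a=4 m (b=L-a=12):
  R_A = Pb²(3a+b)/L³ = 18·12²·(3·4+12)/16³ = 243/16 kN
  M_A = Pab²/L² = 18·4·12²/16² = 81/2 kN·m
  R_B = Pa²(a+3b)/L³ = 18·4²·(4+3·12)/16³ = 45/16 kN
  M_B = -Pa²b/L² = -18·4²·12/16² = -27/2 kN·m
Load 4 — applied couple M₀=13 kN·m at a=12 m (b=L-a=4):
  R_A = 6M₀ab/L³ = 6·13·12·4/16³ = 117/128 kN
  M_A = M₀b(2a-b)/L² = 13·4·(2·12-4)/16² = 65/16 kN·m
  R_B = -6M₀ab/L³ = -6·13·12·4/16³ = -117/128 kN
  M_B = M₀a(2b-a)/L² = 13·12·(2·4-12)/16² = -39/16 kN·m
Superposition: R_A = 47781/3200 kN, M_A = 15601/400 kN·m, R_B = 9819/3200 kN, M_B = -6439/400 kN·m

R_A = 47781/3200 kN, M_A = 15601/400 kN·m, R_B = 9819/3200 kN, M_B = -6439/400 kN·m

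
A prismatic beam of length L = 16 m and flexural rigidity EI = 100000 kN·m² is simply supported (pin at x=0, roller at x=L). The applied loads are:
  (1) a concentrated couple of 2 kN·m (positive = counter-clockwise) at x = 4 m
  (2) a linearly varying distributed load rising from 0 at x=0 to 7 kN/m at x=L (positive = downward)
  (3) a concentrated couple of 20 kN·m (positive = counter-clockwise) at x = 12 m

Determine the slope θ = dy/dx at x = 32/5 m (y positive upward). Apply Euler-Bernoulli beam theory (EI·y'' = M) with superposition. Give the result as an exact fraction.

θ(32/5) = -1249357/562500000 rad

Load 1 — applied couple M₀=2 kN·m at a=4 m (b=L-a=12):
  θ_1 = (M₀x²/(2L)-M₀(x-a)+C₁)/EI  [x>a] with C₁=M₀(3b²-L²)/(6L)=11/3 = (2·(32/5)²/(2·16)-2·((32/5)-4)+(11/3))/100000 = 107/7500000 rad
Load 2 — triangular load w₀=7 kN/m (0→w₀ over full span):
  θ_2 = -w₀(7L⁴-30L²x²+15x⁴)/(360LEI) = -7·(7·16⁴-30·16²·(32/5)²+15·(32/5)⁴)/(360·16·100000) = -36176/17578125 rad
Load 3 — applied couple M₀=20 kN·m at a=12 m (b=L-a=4):
  θ_3 = (M₀x²/(2L)+C₁)/EI  [x≤a] with C₁=M₀(3b²-L²)/(6L)=-130/3 = (20·(32/5)²/(2·16)+(-130/3))/100000 = -133/750000 rad
Superposition: θ = Σ θ_i = -1249357/562500000 rad ≈ -0.002221 rad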